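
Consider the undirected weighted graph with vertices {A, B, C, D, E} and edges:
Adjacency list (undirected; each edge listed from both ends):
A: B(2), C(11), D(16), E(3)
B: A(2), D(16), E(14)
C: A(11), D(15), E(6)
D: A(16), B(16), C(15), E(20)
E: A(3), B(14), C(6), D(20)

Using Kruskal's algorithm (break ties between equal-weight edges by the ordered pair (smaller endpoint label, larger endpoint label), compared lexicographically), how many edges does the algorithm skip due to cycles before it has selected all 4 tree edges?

Kruskal's algorithm — process edges by increasing weight (ties by edge label):
A B (2): add — endpoints in different components.
A E (3): add — endpoints in different components.
C E (6): add — endpoints in different components.
A C (11): skip — A and C already connected.
B E (14): skip — B and E already connected.
C D (15): add — endpoints in different components.
Edges rejected before the tree was complete: 2.

2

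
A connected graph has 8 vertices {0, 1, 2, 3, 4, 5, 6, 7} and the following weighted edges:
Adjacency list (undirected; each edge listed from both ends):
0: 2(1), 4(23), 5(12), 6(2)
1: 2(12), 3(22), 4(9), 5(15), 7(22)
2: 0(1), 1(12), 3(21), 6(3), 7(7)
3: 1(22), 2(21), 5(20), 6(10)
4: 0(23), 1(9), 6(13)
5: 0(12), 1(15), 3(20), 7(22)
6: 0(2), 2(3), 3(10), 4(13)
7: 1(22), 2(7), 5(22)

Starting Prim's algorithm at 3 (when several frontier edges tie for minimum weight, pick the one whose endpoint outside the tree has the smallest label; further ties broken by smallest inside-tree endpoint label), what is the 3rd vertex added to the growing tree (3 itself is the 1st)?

0

Prim's algorithm from 3:
Step 1: cheapest edge leaving the tree is 3—6 (10); add 6.
Step 2: cheapest edge leaving the tree is 0—6 (2); add 0.
Step 3: cheapest edge leaving the tree is 0—2 (1); add 2.
Step 4: cheapest edge leaving the tree is 2—7 (7); add 7.
Step 5: cheapest edge leaving the tree is 1—2 (12); add 1.
Step 6: cheapest edge leaving the tree is 1—4 (9); add 4.
Step 7: cheapest edge leaving the tree is 0—5 (12); add 5.
Vertex order: 3, 6, 0, 2, 7, 1, 4, 5. The 3rd vertex is 0.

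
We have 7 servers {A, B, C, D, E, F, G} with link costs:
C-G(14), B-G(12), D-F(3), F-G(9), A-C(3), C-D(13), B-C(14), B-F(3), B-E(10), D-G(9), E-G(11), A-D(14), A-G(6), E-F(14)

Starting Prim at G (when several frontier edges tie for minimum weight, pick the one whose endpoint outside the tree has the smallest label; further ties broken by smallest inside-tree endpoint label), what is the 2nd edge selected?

Prim's algorithm from G:
Step 1: frontier [A-G 6, D-G 9, F-G 9, E-G 11, B-G 12, C-G 14] → take A-G (6); add A.
Step 2: frontier [A-C 3, A-D 14, D-G 9, F-G 9, E-G 11, B-G 12, C-G 14] → take A-C (3); add C.
Step 3: frontier [A-D 14, C-D 13, B-C 14, D-G 9, F-G 9, E-G 11, B-G 12] → take D-G (9); add D.
Step 4: frontier [B-C 14, D-F 3, F-G 9, E-G 11, B-G 12] → take D-F (3); add F.
Step 5: frontier [B-C 14, B-F 3, E-F 14, E-G 11, B-G 12] → take B-F (3); add B.
Step 6: frontier [B-E 10, E-F 14, E-G 11] → take B-E (10); add E.
The 2nd edge added is A-C.

A-C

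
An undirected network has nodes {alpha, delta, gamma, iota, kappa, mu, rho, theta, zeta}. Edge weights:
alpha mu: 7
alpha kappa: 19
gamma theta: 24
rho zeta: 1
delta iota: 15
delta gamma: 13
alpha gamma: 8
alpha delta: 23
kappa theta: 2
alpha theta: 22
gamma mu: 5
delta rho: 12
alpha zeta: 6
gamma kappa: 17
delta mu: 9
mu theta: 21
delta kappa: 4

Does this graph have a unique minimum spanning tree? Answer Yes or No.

Yes

Sort edges by weight, then run Kruskal:
rho zeta (1): add — endpoints in different components.
kappa theta (2): add — endpoints in different components.
delta kappa (4): add — endpoints in different components.
gamma mu (5): add — endpoints in different components.
alpha zeta (6): add — endpoints in different components.
alpha mu (7): add — endpoints in different components.
alpha gamma (8): skip — gamma and alpha already connected.
delta mu (9): add — endpoints in different components.
delta rho (12): skip — delta and rho already connected.
delta gamma (13): skip — gamma and delta already connected.
delta iota (15): add — endpoints in different components.
Every non-tree edge has weight strictly greater than the heaviest edge on the tree path between its endpoints, so the MST is unique.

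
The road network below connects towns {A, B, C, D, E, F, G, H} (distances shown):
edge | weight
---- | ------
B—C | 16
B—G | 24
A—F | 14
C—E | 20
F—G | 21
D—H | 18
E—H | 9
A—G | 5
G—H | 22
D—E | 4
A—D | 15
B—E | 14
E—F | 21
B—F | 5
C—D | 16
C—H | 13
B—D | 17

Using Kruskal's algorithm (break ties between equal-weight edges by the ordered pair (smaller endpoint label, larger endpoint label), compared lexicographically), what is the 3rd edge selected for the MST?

Sort edges by weight, then run Kruskal:
D—E (4): add — endpoints in different components.
A—G (5): add — endpoints in different components.
B—F (5): add — endpoints in different components.
E—H (9): add — endpoints in different components.
C—H (13): add — endpoints in different components.
A—F (14): add — endpoints in different components.
B—E (14): add — endpoints in different components.
The 3rd edge added is B—F.

B-F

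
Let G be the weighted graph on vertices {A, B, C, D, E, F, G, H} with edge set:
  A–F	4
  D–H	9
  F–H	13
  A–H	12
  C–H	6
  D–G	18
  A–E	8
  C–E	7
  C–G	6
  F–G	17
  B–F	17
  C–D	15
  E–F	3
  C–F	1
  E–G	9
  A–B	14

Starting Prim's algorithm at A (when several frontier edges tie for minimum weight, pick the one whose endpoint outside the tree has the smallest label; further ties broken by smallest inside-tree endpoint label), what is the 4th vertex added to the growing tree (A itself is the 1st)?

Prim, starting at A.
Step 1: cheapest edge leaving the tree is A–F (4); add F.
Step 2: cheapest edge leaving the tree is C–F (1); add C.
Step 3: cheapest edge leaving the tree is E–F (3); add E.
Step 4: cheapest edge leaving the tree is C–G (6); add G.
Step 5: cheapest edge leaving the tree is C–H (6); add H.
Step 6: cheapest edge leaving the tree is D–H (9); add D.
Step 7: cheapest edge leaving the tree is A–B (14); add B.
Vertex order: A, F, C, E, G, H, D, B. The 4th vertex is E.

E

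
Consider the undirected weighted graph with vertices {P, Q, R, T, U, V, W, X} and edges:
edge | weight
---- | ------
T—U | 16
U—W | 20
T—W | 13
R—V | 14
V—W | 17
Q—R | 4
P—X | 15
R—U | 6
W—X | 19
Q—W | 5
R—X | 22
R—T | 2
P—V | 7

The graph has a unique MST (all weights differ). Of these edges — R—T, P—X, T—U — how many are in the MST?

Sort edges by weight, then run Kruskal:
R—T (2): add — endpoints in different components.
Q—R (4): add — endpoints in different components.
Q—W (5): add — endpoints in different components.
R—U (6): add — endpoints in different components.
P—V (7): add — endpoints in different components.
T—W (13): skip — T and W already connected.
R—V (14): add — endpoints in different components.
P—X (15): add — endpoints in different components.
MST edge set: {R—T, Q—R, Q—W, R—U, P—V, R—V, P—X}.
Of the listed edges, {R—T, P—X} are in the MST → 2.

2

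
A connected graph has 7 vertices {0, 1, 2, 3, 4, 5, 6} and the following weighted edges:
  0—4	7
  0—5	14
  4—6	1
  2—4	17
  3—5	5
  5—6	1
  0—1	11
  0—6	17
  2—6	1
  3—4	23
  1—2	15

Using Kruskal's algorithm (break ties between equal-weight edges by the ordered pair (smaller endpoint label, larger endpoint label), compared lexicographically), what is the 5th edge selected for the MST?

0-4

Sort edges by weight, then run Kruskal:
2—6 (1): add — endpoints in different components.
4—6 (1): add — endpoints in different components.
5—6 (1): add — endpoints in different components.
3—5 (5): add — endpoints in different components.
0—4 (7): add — endpoints in different components.
0—1 (11): add — endpoints in different components.
The 5th edge added is 0—4.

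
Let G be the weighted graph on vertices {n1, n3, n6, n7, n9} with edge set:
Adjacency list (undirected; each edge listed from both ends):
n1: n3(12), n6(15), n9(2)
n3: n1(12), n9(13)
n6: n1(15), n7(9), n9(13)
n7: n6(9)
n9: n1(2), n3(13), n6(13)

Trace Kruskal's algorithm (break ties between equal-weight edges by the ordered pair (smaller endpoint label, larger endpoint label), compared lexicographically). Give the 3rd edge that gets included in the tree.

Kruskal's algorithm — process edges by increasing weight (ties by edge label):
n1-n9 (2): add. Components now {n3} {n7} {n1,n9} {n6}
n6-n7 (9): add. Components now {n3} {n6,n7} {n1,n9}
n1-n3 (12): add. Components now {n1,n3,n9} {n6,n7}
n3-n9 (13): skip — n3 and n9 already connected.
n6-n9 (13): add. Components now {n1,n3,n6,n7,n9}
The 3rd edge added is n1-n3.

n1-n3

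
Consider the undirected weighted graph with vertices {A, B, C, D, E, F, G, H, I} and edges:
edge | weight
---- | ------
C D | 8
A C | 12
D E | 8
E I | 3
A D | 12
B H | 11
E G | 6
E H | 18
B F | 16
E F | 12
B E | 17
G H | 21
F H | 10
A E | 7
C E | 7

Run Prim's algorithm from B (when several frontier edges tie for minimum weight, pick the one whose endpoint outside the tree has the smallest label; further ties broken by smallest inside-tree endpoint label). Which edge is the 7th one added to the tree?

Prim's algorithm from B:
Step 1: cheapest edge leaving the tree is B H (11); add H.
Step 2: cheapest edge leaving the tree is F H (10); add F.
Step 3: cheapest edge leaving the tree is E F (12); add E.
Step 4: cheapest edge leaving the tree is E I (3); add I.
Step 5: cheapest edge leaving the tree is E G (6); add G.
Step 6: cheapest edge leaving the tree is A E (7); add A.
Step 7: cheapest edge leaving the tree is C E (7); add C.
Step 8: cheapest edge leaving the tree is C D (8); add D.
The 7th edge added is C E.

C-E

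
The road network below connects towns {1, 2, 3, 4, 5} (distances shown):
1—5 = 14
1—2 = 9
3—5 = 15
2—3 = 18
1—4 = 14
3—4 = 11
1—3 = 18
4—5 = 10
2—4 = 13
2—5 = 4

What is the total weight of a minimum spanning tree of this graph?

Prim, starting at 2.
Step 1: frontier [2—5 4, 1—2 9, 2—4 13, 2—3 18] → take 2—5 (4); add 5.
Step 2: frontier [1—2 9, 2—4 13, 2—3 18, 4—5 10, 1—5 14, 3—5 15] → take 1—2 (9); add 1.
Step 3: frontier [1—4 14, 1—3 18, 2—4 13, 2—3 18, 4—5 10, 3—5 15] → take 4—5 (10); add 4.
Step 4: frontier [1—3 18, 2—3 18, 3—4 11, 3—5 15] → take 3—4 (11); add 3.
MST edges: 2—5, 1—2, 4—5, 3—4; total weight 4+9+10+11 = 34.

34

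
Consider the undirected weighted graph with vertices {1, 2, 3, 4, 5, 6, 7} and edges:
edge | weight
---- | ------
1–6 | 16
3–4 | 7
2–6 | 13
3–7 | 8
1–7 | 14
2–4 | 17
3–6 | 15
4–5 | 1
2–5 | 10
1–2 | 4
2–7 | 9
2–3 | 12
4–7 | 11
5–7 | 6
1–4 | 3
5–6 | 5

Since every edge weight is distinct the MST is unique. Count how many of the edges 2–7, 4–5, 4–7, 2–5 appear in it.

Kruskal's algorithm — process edges by increasing weight (ties by edge label):
4–5 (1): add. Components now {1} {2} {3} {4,5} {6} {7}
1–4 (3): add. Components now {1,4,5} {2} {3} {6} {7}
1–2 (4): add. Components now {1,2,4,5} {3} {6} {7}
5–6 (5): add. Components now {1,2,4,5,6} {3} {7}
5–7 (6): add. Components now {1,2,4,5,6,7} {3}
3–4 (7): add. Components now {1,2,3,4,5,6,7}
MST edge set: {4–5, 1–4, 1–2, 5–6, 5–7, 3–4}.
Of the listed edges, {4–5} are in the MST → 1.

1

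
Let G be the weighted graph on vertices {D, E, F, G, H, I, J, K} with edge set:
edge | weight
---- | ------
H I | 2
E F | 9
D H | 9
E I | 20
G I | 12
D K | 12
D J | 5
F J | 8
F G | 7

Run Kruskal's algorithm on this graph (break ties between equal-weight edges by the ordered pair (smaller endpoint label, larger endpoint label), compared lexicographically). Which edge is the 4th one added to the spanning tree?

F-J

Kruskal: consider edges lightest-first.
H I (2): add — endpoints in different components.
D J (5): add — endpoints in different components.
F G (7): add — endpoints in different components.
F J (8): add — endpoints in different components.
D H (9): add — endpoints in different components.
E F (9): add — endpoints in different components.
D K (12): add — endpoints in different components.
The 4th edge added is F J.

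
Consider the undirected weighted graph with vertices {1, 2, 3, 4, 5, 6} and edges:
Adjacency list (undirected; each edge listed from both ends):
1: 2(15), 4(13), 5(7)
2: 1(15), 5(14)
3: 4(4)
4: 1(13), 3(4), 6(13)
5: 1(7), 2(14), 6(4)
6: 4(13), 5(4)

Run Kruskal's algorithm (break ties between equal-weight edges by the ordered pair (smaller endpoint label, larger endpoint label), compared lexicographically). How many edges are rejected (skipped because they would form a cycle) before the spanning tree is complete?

Sort edges by weight, then run Kruskal:
3 4 (4): add — endpoints in different components.
5 6 (4): add — endpoints in different components.
1 5 (7): add — endpoints in different components.
1 4 (13): add — endpoints in different components.
4 6 (13): skip — 4 and 6 already connected.
2 5 (14): add — endpoints in different components.
Edges rejected before the tree was complete: 1.

1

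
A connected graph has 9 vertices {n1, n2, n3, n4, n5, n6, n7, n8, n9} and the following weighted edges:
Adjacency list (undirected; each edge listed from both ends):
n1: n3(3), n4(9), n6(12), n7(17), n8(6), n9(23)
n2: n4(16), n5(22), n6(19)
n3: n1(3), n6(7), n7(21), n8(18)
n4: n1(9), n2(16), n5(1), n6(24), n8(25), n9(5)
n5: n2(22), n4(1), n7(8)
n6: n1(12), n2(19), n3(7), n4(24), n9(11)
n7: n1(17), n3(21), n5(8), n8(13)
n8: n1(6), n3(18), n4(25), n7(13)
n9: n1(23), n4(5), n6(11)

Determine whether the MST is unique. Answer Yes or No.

Yes

Kruskal's algorithm — process edges by increasing weight (ties by edge label):
n4-n5 (1): add — endpoints in different components.
n1-n3 (3): add — endpoints in different components.
n4-n9 (5): add — endpoints in different components.
n1-n8 (6): add — endpoints in different components.
n3-n6 (7): add — endpoints in different components.
n5-n7 (8): add — endpoints in different components.
n1-n4 (9): add — endpoints in different components.
n6-n9 (11): skip — n6 and n9 already connected.
n1-n6 (12): skip — n1 and n6 already connected.
n7-n8 (13): skip — n8 and n7 already connected.
n2-n4 (16): add — endpoints in different components.
Every non-tree edge has weight strictly greater than the heaviest edge on the tree path between its endpoints, so the MST is unique.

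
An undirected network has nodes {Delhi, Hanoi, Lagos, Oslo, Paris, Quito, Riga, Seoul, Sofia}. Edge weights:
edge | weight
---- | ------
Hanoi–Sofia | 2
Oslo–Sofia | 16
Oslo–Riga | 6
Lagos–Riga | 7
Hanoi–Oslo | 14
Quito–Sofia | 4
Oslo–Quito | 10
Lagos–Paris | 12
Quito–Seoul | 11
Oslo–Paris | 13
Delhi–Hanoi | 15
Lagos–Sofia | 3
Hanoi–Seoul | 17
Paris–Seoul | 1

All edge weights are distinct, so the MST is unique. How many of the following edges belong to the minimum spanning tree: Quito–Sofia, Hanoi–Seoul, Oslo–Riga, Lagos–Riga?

Sort edges by weight, then run Kruskal:
Paris–Seoul (1): add — endpoints in different components.
Hanoi–Sofia (2): add — endpoints in different components.
Lagos–Sofia (3): add — endpoints in different components.
Quito–Sofia (4): add — endpoints in different components.
Oslo–Riga (6): add — endpoints in different components.
Lagos–Riga (7): add — endpoints in different components.
Oslo–Quito (10): skip — Oslo and Quito already connected.
Quito–Seoul (11): add — endpoints in different components.
Lagos–Paris (12): skip — Lagos and Paris already connected.
Oslo–Paris (13): skip — Oslo and Paris already connected.
Hanoi–Oslo (14): skip — Oslo and Hanoi already connected.
Delhi–Hanoi (15): add — endpoints in different components.
MST edge set: {Paris–Seoul, Hanoi–Sofia, Lagos–Sofia, Quito–Sofia, Oslo–Riga, Lagos–Riga, Quito–Seoul, Delhi–Hanoi}.
Of the listed edges, {Quito–Sofia, Oslo–Riga, Lagos–Riga} are in the MST → 3.

3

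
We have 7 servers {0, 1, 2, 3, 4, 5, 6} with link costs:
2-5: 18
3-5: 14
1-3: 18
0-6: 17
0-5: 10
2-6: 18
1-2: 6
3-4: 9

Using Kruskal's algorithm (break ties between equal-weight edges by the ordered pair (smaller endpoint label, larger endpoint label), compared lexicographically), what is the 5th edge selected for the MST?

Kruskal's algorithm — process edges by increasing weight (ties by edge label):
1-2 (6): add. Components now {0} {1,2} {3} {4} {5} {6}
3-4 (9): add. Components now {0} {1,2} {3,4} {5} {6}
0-5 (10): add. Components now {0,5} {1,2} {3,4} {6}
3-5 (14): add. Components now {0,3,4,5} {1,2} {6}
0-6 (17): add. Components now {0,3,4,5,6} {1,2}
1-3 (18): add. Components now {0,1,2,3,4,5,6}
The 5th edge added is 0-6.

0-6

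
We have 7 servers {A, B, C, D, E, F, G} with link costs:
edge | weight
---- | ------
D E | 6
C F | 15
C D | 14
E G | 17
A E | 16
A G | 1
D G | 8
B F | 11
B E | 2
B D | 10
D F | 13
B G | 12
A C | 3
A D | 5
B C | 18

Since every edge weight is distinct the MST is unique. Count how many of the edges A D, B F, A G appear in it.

Kruskal: consider edges lightest-first.
A G (1): add — endpoints in different components.
B E (2): add — endpoints in different components.
A C (3): add — endpoints in different components.
A D (5): add — endpoints in different components.
D E (6): add — endpoints in different components.
D G (8): skip — D and G already connected.
B D (10): skip — B and D already connected.
B F (11): add — endpoints in different components.
MST edge set: {A G, B E, A C, A D, D E, B F}.
Of the listed edges, {A D, B F, A G} are in the MST → 3.

3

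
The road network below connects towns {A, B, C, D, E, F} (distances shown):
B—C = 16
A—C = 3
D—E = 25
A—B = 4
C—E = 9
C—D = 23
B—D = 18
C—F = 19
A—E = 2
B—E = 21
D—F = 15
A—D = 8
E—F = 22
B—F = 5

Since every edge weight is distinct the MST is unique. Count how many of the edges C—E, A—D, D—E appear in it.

1

Kruskal: consider edges lightest-first.
A—E (2): add — endpoints in different components.
A—C (3): add — endpoints in different components.
A—B (4): add — endpoints in different components.
B—F (5): add — endpoints in different components.
A—D (8): add — endpoints in different components.
MST edge set: {A—E, A—C, A—B, B—F, A—D}.
Of the listed edges, {A—D} are in the MST → 1.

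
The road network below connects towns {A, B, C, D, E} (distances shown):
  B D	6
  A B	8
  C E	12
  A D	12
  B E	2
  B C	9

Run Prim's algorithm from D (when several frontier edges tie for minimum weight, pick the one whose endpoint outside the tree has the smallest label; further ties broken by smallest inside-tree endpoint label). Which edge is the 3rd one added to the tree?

A-B

Grow the tree from D using Prim:
Step 1: frontier [B D 6, A D 12] → take B D (6); add B.
Step 2: frontier [B E 2, A B 8, B C 9, A D 12] → take B E (2); add E.
Step 3: frontier [A B 8, B C 9, A D 12, C E 12] → take A B (8); add A.
Step 4: frontier [B C 9, C E 12] → take B C (9); add C.
The 3rd edge added is A B.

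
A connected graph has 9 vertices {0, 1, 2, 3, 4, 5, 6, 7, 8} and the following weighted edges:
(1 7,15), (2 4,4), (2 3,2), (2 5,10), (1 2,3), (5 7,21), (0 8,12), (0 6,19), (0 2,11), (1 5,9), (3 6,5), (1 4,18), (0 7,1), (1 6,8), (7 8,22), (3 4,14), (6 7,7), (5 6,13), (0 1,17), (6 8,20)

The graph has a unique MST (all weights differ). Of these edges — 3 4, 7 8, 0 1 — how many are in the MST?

0

Kruskal: consider edges lightest-first.
0 7 (1): add — endpoints in different components.
2 3 (2): add — endpoints in different components.
1 2 (3): add — endpoints in different components.
2 4 (4): add — endpoints in different components.
3 6 (5): add — endpoints in different components.
6 7 (7): add — endpoints in different components.
1 6 (8): skip — 1 and 6 already connected.
1 5 (9): add — endpoints in different components.
2 5 (10): skip — 2 and 5 already connected.
0 2 (11): skip — 0 and 2 already connected.
0 8 (12): add — endpoints in different components.
MST edge set: {0 7, 2 3, 1 2, 2 4, 3 6, 6 7, 1 5, 0 8}.
Of the listed edges, {} are in the MST → 0.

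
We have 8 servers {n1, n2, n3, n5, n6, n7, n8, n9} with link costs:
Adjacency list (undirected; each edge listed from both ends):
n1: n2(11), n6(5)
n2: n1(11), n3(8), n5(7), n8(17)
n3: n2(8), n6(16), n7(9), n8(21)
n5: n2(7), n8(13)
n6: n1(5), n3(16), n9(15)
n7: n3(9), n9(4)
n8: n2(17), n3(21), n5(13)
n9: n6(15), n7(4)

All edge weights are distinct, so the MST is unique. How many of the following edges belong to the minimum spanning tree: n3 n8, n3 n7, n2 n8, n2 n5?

Kruskal: consider edges lightest-first.
n7 n9 (4): add — endpoints in different components.
n1 n6 (5): add — endpoints in different components.
n2 n5 (7): add — endpoints in different components.
n2 n3 (8): add — endpoints in different components.
n3 n7 (9): add — endpoints in different components.
n1 n2 (11): add — endpoints in different components.
n5 n8 (13): add — endpoints in different components.
MST edge set: {n7 n9, n1 n6, n2 n5, n2 n3, n3 n7, n1 n2, n5 n8}.
Of the listed edges, {n3 n7, n2 n5} are in the MST → 2.

2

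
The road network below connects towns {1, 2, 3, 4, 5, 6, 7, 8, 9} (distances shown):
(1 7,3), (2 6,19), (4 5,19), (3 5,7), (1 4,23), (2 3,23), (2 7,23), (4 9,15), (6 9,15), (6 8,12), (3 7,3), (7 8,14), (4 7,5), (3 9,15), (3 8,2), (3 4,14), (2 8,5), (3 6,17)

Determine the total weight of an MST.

Kruskal: consider edges lightest-first.
3 8 (2): add — endpoints in different components.
1 7 (3): add — endpoints in different components.
3 7 (3): add — endpoints in different components.
2 8 (5): add — endpoints in different components.
4 7 (5): add — endpoints in different components.
3 5 (7): add — endpoints in different components.
6 8 (12): add — endpoints in different components.
3 4 (14): skip — 3 and 4 already connected.
7 8 (14): skip — 7 and 8 already connected.
3 9 (15): add — endpoints in different components.
MST edges: 3 8, 1 7, 3 7, 2 8, 4 7, 3 5, 6 8, 3 9; total weight 2+3+3+5+5+7+12+15 = 52.

52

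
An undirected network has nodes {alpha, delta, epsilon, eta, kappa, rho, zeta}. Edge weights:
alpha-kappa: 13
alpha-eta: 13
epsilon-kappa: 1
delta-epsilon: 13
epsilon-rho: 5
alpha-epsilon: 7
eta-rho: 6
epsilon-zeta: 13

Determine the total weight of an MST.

Prim, starting at epsilon.
Step 1: cheapest edge leaving the tree is epsilon-kappa (1); add kappa.
Step 2: cheapest edge leaving the tree is epsilon-rho (5); add rho.
Step 3: cheapest edge leaving the tree is eta-rho (6); add eta.
Step 4: cheapest edge leaving the tree is alpha-epsilon (7); add alpha.
Step 5: cheapest edge leaving the tree is delta-epsilon (13); add delta.
Step 6: cheapest edge leaving the tree is epsilon-zeta (13); add zeta.
MST edges: epsilon-kappa, epsilon-rho, eta-rho, alpha-epsilon, delta-epsilon, epsilon-zeta; total weight 1+5+6+7+13+13 = 45.

45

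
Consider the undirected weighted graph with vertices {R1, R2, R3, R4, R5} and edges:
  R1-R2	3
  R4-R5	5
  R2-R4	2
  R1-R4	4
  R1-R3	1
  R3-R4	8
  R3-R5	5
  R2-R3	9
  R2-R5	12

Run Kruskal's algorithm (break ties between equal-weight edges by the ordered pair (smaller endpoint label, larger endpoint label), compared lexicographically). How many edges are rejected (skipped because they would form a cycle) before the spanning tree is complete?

Kruskal: consider edges lightest-first.
R1-R3 (1): add. Components now {R1,R3} {R5} {R2} {R4}
R2-R4 (2): add. Components now {R1,R3} {R5} {R2,R4}
R1-R2 (3): add. Components now {R1,R2,R3,R4} {R5}
R1-R4 (4): skip — R1 and R4 already connected.
R3-R5 (5): add. Components now {R1,R2,R3,R4,R5}
Edges rejected before the tree was complete: 1.

1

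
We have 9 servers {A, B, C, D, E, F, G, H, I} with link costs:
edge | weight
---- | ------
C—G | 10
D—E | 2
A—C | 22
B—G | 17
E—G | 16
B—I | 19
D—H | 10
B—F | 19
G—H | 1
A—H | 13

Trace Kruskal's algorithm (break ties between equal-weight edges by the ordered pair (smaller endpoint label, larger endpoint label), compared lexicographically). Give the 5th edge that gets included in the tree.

A-H

Sort edges by weight, then run Kruskal:
G—H (1): add — endpoints in different components.
D—E (2): add — endpoints in different components.
C—G (10): add — endpoints in different components.
D—H (10): add — endpoints in different components.
A—H (13): add — endpoints in different components.
E—G (16): skip — E and G already connected.
B—G (17): add — endpoints in different components.
B—F (19): add — endpoints in different components.
B—I (19): add — endpoints in different components.
The 5th edge added is A—H.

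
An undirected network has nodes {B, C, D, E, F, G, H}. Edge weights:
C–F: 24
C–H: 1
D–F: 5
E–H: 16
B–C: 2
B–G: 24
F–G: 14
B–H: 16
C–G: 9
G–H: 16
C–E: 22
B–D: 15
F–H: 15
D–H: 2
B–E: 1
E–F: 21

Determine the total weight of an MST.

Grow the tree from D using Prim:
Step 1: cheapest edge leaving the tree is D–H (2); add H.
Step 2: cheapest edge leaving the tree is C–H (1); add C.
Step 3: cheapest edge leaving the tree is B–C (2); add B.
Step 4: cheapest edge leaving the tree is B–E (1); add E.
Step 5: cheapest edge leaving the tree is D–F (5); add F.
Step 6: cheapest edge leaving the tree is C–G (9); add G.
MST edges: D–H, C–H, B–C, B–E, D–F, C–G; total weight 2+1+2+1+5+9 = 20.

20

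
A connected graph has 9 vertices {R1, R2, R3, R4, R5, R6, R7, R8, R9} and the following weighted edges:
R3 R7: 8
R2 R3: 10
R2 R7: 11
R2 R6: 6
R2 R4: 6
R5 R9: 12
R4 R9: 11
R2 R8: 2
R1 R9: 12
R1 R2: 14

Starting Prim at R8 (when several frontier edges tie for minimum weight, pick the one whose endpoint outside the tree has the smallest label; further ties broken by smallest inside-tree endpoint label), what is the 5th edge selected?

Prim's algorithm from R8:
Step 1: cheapest edge leaving the tree is R2 R8 (2); add R2.
Step 2: cheapest edge leaving the tree is R2 R4 (6); add R4.
Step 3: cheapest edge leaving the tree is R2 R6 (6); add R6.
Step 4: cheapest edge leaving the tree is R2 R3 (10); add R3.
Step 5: cheapest edge leaving the tree is R3 R7 (8); add R7.
Step 6: cheapest edge leaving the tree is R4 R9 (11); add R9.
Step 7: cheapest edge leaving the tree is R1 R9 (12); add R1.
Step 8: cheapest edge leaving the tree is R5 R9 (12); add R5.
The 5th edge added is R3 R7.

R3-R7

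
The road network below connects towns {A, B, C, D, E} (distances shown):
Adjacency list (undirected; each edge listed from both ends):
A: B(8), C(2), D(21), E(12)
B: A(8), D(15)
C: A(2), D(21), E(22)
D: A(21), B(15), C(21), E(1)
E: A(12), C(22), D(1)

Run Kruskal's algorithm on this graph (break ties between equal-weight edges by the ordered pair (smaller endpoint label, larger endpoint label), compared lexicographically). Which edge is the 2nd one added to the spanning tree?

A-C

Kruskal: consider edges lightest-first.
D–E (1): add — endpoints in different components.
A–C (2): add — endpoints in different components.
A–B (8): add — endpoints in different components.
A–E (12): add — endpoints in different components.
The 2nd edge added is A–C.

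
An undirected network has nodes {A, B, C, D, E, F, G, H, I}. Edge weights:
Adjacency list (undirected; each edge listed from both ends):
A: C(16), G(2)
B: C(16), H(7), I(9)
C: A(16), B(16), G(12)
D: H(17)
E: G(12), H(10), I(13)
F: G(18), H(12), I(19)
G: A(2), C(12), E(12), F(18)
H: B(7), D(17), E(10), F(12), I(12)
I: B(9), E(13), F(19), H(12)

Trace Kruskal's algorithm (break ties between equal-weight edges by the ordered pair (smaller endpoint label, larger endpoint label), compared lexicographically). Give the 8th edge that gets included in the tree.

D-H

Kruskal's algorithm — process edges by increasing weight (ties by edge label):
A-G (2): add — endpoints in different components.
B-H (7): add — endpoints in different components.
B-I (9): add — endpoints in different components.
E-H (10): add — endpoints in different components.
C-G (12): add — endpoints in different components.
E-G (12): add — endpoints in different components.
F-H (12): add — endpoints in different components.
H-I (12): skip — H and I already connected.
E-I (13): skip — E and I already connected.
A-C (16): skip — A and C already connected.
B-C (16): skip — B and C already connected.
D-H (17): add — endpoints in different components.
The 8th edge added is D-H.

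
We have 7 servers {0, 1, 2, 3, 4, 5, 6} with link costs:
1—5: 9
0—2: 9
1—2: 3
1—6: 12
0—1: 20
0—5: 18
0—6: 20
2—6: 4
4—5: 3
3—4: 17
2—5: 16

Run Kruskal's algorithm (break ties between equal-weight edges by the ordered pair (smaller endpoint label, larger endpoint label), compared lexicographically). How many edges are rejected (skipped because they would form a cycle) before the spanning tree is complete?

Kruskal: consider edges lightest-first.
1—2 (3): add. Components now {0} {1,2} {3} {4} {5} {6}
4—5 (3): add. Components now {0} {1,2} {3} {4,5} {6}
2—6 (4): add. Components now {0} {1,2,6} {3} {4,5}
0—2 (9): add. Components now {0,1,2,6} {3} {4,5}
1—5 (9): add. Components now {0,1,2,4,5,6} {3}
1—6 (12): skip — 1 and 6 already connected.
2—5 (16): skip — 2 and 5 already connected.
3—4 (17): add. Components now {0,1,2,3,4,5,6}
Edges rejected before the tree was complete: 2.

2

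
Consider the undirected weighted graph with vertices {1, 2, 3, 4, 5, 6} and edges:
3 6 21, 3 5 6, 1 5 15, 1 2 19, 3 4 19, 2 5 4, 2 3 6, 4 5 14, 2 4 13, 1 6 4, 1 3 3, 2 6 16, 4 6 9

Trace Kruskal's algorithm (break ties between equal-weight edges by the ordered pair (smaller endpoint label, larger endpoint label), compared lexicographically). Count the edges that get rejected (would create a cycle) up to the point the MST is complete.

1

Kruskal: consider edges lightest-first.
1 3 (3): add. Components now {1,3} {2} {4} {5} {6}
1 6 (4): add. Components now {1,3,6} {2} {4} {5}
2 5 (4): add. Components now {1,3,6} {2,5} {4}
2 3 (6): add. Components now {1,2,3,5,6} {4}
3 5 (6): skip — 3 and 5 already connected.
4 6 (9): add. Components now {1,2,3,4,5,6}
Edges rejected before the tree was complete: 1.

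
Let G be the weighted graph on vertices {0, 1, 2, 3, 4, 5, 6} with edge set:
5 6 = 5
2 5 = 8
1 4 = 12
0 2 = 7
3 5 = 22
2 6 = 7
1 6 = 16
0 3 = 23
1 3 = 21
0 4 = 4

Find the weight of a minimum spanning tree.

56

Prim's algorithm from 5:
Step 1: cheapest edge leaving the tree is 5 6 (5); add 6.
Step 2: cheapest edge leaving the tree is 2 6 (7); add 2.
Step 3: cheapest edge leaving the tree is 0 2 (7); add 0.
Step 4: cheapest edge leaving the tree is 0 4 (4); add 4.
Step 5: cheapest edge leaving the tree is 1 4 (12); add 1.
Step 6: cheapest edge leaving the tree is 1 3 (21); add 3.
MST edges: 5 6, 2 6, 0 2, 0 4, 1 4, 1 3; total weight 5+7+7+4+12+21 = 56.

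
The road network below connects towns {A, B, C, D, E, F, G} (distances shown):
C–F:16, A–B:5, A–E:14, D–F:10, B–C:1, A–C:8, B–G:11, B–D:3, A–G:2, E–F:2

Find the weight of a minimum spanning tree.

Prim, starting at F.
Step 1: frontier [E–F 2, D–F 10, C–F 16] → take E–F (2); add E.
Step 2: frontier [A–E 14, D–F 10, C–F 16] → take D–F (10); add D.
Step 3: frontier [B–D 3, A–E 14, C–F 16] → take B–D (3); add B.
Step 4: frontier [B–C 1, A–B 5, B–G 11, A–E 14, C–F 16] → take B–C (1); add C.
Step 5: frontier [A–B 5, B–G 11, A–C 8, A–E 14] → take A–B (5); add A.
Step 6: frontier [A–G 2, B–G 11] → take A–G (2); add G.
MST edges: E–F, D–F, B–D, B–C, A–B, A–G; total weight 2+10+3+1+5+2 = 23.

23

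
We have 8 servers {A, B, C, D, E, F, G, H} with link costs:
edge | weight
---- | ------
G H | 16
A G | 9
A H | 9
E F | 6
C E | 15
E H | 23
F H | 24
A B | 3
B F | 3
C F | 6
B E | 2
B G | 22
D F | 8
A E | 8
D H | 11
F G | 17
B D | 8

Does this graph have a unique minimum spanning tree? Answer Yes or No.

No

Sort edges by weight, then run Kruskal:
B E (2): add — endpoints in different components.
A B (3): add — endpoints in different components.
B F (3): add — endpoints in different components.
C F (6): add — endpoints in different components.
E F (6): skip — E and F already connected.
A E (8): skip — A and E already connected.
B D (8): add — endpoints in different components.
D F (8): skip — D and F already connected.
A G (9): add — endpoints in different components.
A H (9): add — endpoints in different components.
Non-tree edge D F has weight 8, equal to the heaviest edge on its tree cycle — swapping gives another MST of the same weight. Not unique.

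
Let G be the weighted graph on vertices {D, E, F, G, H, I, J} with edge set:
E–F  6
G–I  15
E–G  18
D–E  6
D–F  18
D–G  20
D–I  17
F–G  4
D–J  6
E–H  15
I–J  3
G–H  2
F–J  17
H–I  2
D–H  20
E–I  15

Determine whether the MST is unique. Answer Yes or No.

Kruskal's algorithm — process edges by increasing weight (ties by edge label):
G–H (2): add — endpoints in different components.
H–I (2): add — endpoints in different components.
I–J (3): add — endpoints in different components.
F–G (4): add — endpoints in different components.
D–E (6): add — endpoints in different components.
D–J (6): add — endpoints in different components.
Non-tree edge E–F has weight 6, equal to the heaviest edge on its tree cycle — swapping gives another MST of the same weight. Not unique.

No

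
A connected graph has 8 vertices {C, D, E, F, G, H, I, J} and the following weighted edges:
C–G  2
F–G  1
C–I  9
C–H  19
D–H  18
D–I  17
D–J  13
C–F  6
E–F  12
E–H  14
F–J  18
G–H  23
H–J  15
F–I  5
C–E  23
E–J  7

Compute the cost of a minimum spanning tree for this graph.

54

Sort edges by weight, then run Kruskal:
F–G (1): add — endpoints in different components.
C–G (2): add — endpoints in different components.
F–I (5): add — endpoints in different components.
C–F (6): skip — C and F already connected.
E–J (7): add — endpoints in different components.
C–I (9): skip — C and I already connected.
E–F (12): add — endpoints in different components.
D–J (13): add — endpoints in different components.
E–H (14): add — endpoints in different components.
MST edges: F–G, C–G, F–I, E–J, E–F, D–J, E–H; total weight 1+2+5+7+12+13+14 = 54.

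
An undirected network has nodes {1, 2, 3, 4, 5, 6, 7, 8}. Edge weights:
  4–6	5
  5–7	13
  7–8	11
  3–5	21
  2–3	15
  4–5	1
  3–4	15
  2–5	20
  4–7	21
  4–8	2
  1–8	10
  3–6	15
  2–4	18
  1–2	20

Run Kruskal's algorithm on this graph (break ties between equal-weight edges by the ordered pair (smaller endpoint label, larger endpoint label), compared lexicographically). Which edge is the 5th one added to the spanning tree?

Sort edges by weight, then run Kruskal:
4–5 (1): add — endpoints in different components.
4–8 (2): add — endpoints in different components.
4–6 (5): add — endpoints in different components.
1–8 (10): add — endpoints in different components.
7–8 (11): add — endpoints in different components.
5–7 (13): skip — 5 and 7 already connected.
2–3 (15): add — endpoints in different components.
3–4 (15): add — endpoints in different components.
The 5th edge added is 7–8.

7-8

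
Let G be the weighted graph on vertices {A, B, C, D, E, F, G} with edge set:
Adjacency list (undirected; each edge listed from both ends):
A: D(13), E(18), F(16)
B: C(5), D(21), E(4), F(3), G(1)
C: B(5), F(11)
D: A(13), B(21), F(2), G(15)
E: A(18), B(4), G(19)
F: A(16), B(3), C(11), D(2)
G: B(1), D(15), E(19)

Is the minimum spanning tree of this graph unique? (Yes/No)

Yes

Kruskal: consider edges lightest-first.
B–G (1): add — endpoints in different components.
D–F (2): add — endpoints in different components.
B–F (3): add — endpoints in different components.
B–E (4): add — endpoints in different components.
B–C (5): add — endpoints in different components.
C–F (11): skip — C and F already connected.
A–D (13): add — endpoints in different components.
Every non-tree edge has weight strictly greater than the heaviest edge on the tree path between its endpoints, so the MST is unique.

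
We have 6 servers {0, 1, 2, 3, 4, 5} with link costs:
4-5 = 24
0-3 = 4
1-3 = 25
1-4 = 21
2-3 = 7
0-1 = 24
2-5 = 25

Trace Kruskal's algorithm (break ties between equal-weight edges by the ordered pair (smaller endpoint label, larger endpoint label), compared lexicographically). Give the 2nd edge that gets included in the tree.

Sort edges by weight, then run Kruskal:
0-3 (4): add — endpoints in different components.
2-3 (7): add — endpoints in different components.
1-4 (21): add — endpoints in different components.
0-1 (24): add — endpoints in different components.
4-5 (24): add — endpoints in different components.
The 2nd edge added is 2-3.

2-3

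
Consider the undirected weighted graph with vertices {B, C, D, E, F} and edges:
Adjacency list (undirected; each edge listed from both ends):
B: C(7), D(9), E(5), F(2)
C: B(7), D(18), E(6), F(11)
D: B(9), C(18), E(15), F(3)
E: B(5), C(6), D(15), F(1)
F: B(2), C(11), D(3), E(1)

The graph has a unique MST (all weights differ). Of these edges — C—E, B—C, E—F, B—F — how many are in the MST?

3

Kruskal's algorithm — process edges by increasing weight (ties by edge label):
E—F (1): add. Components now {B} {C} {D} {E,F}
B—F (2): add. Components now {B,E,F} {C} {D}
D—F (3): add. Components now {B,D,E,F} {C}
B—E (5): skip — B and E already connected.
C—E (6): add. Components now {B,C,D,E,F}
MST edge set: {E—F, B—F, D—F, C—E}.
Of the listed edges, {C—E, E—F, B—F} are in the MST → 3.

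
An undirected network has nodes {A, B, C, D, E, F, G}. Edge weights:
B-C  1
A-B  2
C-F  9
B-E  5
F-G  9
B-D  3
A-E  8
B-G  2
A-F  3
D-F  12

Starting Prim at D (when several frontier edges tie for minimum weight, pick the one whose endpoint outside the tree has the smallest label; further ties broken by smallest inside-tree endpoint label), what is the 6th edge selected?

B-E

Prim's algorithm from D:
Step 1: cheapest edge leaving the tree is B-D (3); add B.
Step 2: cheapest edge leaving the tree is B-C (1); add C.
Step 3: cheapest edge leaving the tree is A-B (2); add A.
Step 4: cheapest edge leaving the tree is B-G (2); add G.
Step 5: cheapest edge leaving the tree is A-F (3); add F.
Step 6: cheapest edge leaving the tree is B-E (5); add E.
The 6th edge added is B-E.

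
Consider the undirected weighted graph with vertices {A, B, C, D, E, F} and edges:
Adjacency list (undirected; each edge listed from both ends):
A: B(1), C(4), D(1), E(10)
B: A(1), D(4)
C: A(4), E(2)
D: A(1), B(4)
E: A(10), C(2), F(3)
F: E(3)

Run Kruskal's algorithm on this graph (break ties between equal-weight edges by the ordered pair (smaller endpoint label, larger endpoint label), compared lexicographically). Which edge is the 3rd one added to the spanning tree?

C-E

Kruskal's algorithm — process edges by increasing weight (ties by edge label):
A—B (1): add — endpoints in different components.
A—D (1): add — endpoints in different components.
C—E (2): add — endpoints in different components.
E—F (3): add — endpoints in different components.
A—C (4): add — endpoints in different components.
The 3rd edge added is C—E.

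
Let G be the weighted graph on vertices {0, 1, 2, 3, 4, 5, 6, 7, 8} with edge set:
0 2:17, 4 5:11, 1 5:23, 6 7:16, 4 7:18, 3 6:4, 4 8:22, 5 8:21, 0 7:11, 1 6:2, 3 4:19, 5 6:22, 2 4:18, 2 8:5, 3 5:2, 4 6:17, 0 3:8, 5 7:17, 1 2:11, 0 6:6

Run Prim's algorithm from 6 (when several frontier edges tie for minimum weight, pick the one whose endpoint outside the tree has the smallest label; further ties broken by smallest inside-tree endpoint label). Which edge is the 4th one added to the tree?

0-6

Prim, starting at 6.
Step 1: cheapest edge leaving the tree is 1 6 (2); add 1.
Step 2: cheapest edge leaving the tree is 3 6 (4); add 3.
Step 3: cheapest edge leaving the tree is 3 5 (2); add 5.
Step 4: cheapest edge leaving the tree is 0 6 (6); add 0.
Step 5: cheapest edge leaving the tree is 1 2 (11); add 2.
Step 6: cheapest edge leaving the tree is 2 8 (5); add 8.
Step 7: cheapest edge leaving the tree is 4 5 (11); add 4.
Step 8: cheapest edge leaving the tree is 0 7 (11); add 7.
The 4th edge added is 0 6.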